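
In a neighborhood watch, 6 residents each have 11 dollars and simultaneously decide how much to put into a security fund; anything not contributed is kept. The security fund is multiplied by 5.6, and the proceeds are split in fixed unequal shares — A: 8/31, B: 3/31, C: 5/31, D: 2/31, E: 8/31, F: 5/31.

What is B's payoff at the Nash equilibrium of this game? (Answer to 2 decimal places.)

22.92 dollars

Each unit j contributes comes back to j as 5.6 × (j's share), so j prefers to contribute only if that share exceeds 1/5.6 = 0.1786; otherwise keeping the unit dominates.
A and E clear that bar, contributing 11 each; the remaining 4 contribute 0. Total contributed: 22.
B keeps 11 and receives 5.6 × 22 × 3/31 = 11.92 from the security fund, for a payoff of 22.92.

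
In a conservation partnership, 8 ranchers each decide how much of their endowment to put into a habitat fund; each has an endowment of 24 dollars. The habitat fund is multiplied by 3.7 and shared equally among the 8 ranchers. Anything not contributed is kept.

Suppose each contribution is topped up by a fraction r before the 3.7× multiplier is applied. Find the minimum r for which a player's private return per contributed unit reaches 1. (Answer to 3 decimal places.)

1.162

With matching at rate r, one contributed unit becomes (1 + r) in the habitat fund and returns 3.7 × (1 + r) / 8 to the contributor.
Setting this equal to 1: 1 + r = 8/3.7 = 2.1622.
So the minimum matching rate is r = 2.1622 − 1 = 1.162.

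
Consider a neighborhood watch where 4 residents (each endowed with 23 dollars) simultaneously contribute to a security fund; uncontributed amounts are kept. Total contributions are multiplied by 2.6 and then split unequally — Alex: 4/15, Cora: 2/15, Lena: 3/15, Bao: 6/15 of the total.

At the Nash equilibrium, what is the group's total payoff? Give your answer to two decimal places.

128.80 dollars

Each unit j contributes comes back to j as 2.6 × (j's share), so j prefers to contribute only if that share exceeds 1/2.6 = 0.3846; otherwise keeping the unit dominates.
Only Bao (6/15) clears that bar, contributing 23; the remaining 3 contribute 0. Total contributed: 23.
The security fund pays out 2.6 × 23 = 59.80 in total (split across the unequal shares, but the aggregate is all that matters for the group sum).
The 3 free-riders keep 23 each, adding 69. Group total = 69 + 59.80 = 128.80.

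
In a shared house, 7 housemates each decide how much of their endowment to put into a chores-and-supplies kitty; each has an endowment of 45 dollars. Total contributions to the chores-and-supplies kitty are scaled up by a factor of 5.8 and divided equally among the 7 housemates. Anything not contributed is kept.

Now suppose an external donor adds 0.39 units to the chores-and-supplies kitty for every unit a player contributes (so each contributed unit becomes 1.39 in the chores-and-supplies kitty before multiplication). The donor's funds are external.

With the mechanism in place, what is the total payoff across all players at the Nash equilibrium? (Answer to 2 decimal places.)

2539.53 dollars

The effective private return per unit is now 5.8 × 1.39 / 7 = 1.1517 > 1, so every player's dominant strategy flips to full contribution.
So the Nash equilibrium is full contribution by all 7; the group earns 5.8 × 1.39 × 315 = 2539.53.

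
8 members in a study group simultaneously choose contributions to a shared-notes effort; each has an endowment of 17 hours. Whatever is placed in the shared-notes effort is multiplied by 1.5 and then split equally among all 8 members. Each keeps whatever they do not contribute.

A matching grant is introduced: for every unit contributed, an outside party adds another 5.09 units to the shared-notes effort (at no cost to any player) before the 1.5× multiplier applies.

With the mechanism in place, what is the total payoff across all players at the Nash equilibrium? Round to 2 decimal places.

The effective private return per unit is now 1.5 × 6.09 / 8 = 1.1419 > 1, so every player's dominant strategy flips to full contribution.
So the Nash equilibrium is full contribution by all 8; the group earns 1.5 × 6.09 × 136 = 1242.36.

1242.36 hours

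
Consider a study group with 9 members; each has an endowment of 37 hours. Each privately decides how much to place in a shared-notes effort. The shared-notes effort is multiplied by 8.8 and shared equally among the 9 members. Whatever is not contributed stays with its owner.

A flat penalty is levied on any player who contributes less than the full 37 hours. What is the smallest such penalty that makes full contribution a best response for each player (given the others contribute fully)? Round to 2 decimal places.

0.82 hours

Given the others contribute fully, the best deviation is to contribute 0 (any partial contribution still incurs the fine and gives up units whose private return 0.9778 is below 1).
Deviating from 37 to 0 saves 37 hours but forfeits the deviator's share of the drop in the shared-notes effort: 8.8/9 × 37 = 36.18.
So the deviation gain is 37 − 36.18 = 0.82, and the fine must be at least 0.82 hours to wipe it out.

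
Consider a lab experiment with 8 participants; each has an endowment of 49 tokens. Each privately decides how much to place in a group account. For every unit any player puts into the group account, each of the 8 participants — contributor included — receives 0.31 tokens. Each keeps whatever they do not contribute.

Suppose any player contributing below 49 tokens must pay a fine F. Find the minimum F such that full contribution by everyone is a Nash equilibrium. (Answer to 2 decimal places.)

33.81 tokens

Given the others contribute fully, the best deviation is to contribute 0 (any partial contribution still incurs the fine and gives up units whose private return 0.31 is below 1).
Deviating from 49 to 0 saves 49 tokens but forfeits the deviator's share of the drop in the group account: 0.31 × 49 = 15.19.
So the deviation gain is 49 − 15.19 = 33.81, and the fine must be at least 33.81 tokens to wipe it out.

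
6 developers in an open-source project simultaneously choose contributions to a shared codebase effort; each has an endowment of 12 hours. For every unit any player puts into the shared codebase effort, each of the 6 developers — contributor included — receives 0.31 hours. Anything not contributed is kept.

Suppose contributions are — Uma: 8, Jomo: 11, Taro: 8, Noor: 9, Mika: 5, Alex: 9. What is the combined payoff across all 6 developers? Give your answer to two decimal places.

115.00 hours

Total contributed: 8 + 11 + 8 + 9 + 5 + 9 = 50; total kept: 6 × 12 − 50 = 22.
The shared codebase effort pays out 0.31 × 6 × 50 = 93.00 in aggregate.
Group total = 22 + 93.00 = 115.00.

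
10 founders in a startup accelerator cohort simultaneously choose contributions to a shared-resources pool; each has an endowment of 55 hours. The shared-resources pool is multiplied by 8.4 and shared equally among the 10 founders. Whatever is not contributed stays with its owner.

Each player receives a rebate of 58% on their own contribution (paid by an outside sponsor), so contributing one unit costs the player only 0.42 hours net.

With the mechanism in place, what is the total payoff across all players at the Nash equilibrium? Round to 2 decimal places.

Under the mechanism each unit contributed yields (8.4/10) / 0.42 = 2.0000 back to its contributor per unit of net cost, which exceeds 1, making full contribution the dominant choice for everyone.
So the Nash equilibrium is full contribution by all 10; the group earns 10 × (55 × 0.58 + 8.4 × 55) = 4939.00.

4939.00 hours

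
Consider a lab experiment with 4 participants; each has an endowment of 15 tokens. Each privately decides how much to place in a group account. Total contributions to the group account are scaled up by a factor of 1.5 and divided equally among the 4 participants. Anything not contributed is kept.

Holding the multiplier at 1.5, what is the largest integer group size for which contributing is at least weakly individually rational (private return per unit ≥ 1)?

1

Private return per unit is 1.5/(group size), which is ≥ 1 whenever the group size is ≤ 1.5.
The largest such integer is 1.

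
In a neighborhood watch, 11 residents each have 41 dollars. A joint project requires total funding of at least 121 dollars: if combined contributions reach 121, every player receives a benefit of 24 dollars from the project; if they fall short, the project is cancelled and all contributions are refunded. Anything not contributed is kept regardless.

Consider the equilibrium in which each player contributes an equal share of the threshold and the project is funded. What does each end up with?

Equal share of the threshold: 121/11 = 11.
At this profile no one gains by cutting their contribution: any cut drops the total below 121, the project is cancelled, contributions are refunded, and the deviator ends with 41, which is less than 41 − 11 + 24 = 54. Contributing more than 11 just wastes the excess. So contributing exactly 11 is a best response.
Each player's payoff: 41 − 11 + 24 = 54.

54 dollars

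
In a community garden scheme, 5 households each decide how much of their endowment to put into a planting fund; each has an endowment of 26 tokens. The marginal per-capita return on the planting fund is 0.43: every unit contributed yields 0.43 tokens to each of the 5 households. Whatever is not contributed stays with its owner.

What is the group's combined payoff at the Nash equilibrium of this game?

The private return per contributed unit is 0.43 < 1, so contributing 0 is dominant for every player. At the Nash equilibrium everyone keeps their 26, and the group total is 5 × 26 = 130.

130.00 tokens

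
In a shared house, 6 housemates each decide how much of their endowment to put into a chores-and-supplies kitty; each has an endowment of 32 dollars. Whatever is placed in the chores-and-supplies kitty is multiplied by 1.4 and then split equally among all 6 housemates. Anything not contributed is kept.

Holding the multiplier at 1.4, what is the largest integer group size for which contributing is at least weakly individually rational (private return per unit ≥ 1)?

1

Private return per unit is 1.4/(group size), which is ≥ 1 whenever the group size is ≤ 1.4.
The largest such integer is 1.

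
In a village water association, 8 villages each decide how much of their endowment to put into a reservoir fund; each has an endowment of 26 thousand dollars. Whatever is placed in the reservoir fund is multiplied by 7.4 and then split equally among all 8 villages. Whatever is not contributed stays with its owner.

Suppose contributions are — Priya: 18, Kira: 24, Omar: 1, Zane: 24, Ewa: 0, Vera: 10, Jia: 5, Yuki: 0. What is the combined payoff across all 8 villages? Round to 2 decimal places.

732.80 thousand dollars

Total contributed: 18 + 24 + 1 + 24 + 0 + 10 + 5 + 0 = 82; total kept: 8 × 26 − 82 = 126.
The reservoir fund pays out 7.4 × 82 = 606.80 in aggregate.
Group total = 126 + 606.80 = 732.80.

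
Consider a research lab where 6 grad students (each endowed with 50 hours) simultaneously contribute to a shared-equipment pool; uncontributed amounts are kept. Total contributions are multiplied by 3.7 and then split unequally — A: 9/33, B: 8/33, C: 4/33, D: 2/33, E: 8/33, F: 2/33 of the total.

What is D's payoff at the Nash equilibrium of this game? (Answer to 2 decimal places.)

61.21 hours

Each unit j contributes comes back to j as 3.7 × (j's share), so j prefers to contribute only if that share exceeds 1/3.7 = 0.2703; otherwise keeping the unit dominates.
Only A (9/33) clears that bar, contributing 50; the remaining 5 contribute 0. Total contributed: 50.
D keeps 50 and receives 3.7 × 50 × 2/33 = 11.21 from the shared-equipment pool, for a payoff of 61.21.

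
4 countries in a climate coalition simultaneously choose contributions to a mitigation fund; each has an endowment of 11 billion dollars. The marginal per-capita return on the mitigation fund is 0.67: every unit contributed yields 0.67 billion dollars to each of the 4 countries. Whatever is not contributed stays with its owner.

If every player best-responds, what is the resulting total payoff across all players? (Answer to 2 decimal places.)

44.00 billion dollars

The private return per contributed unit is 0.67 < 1, so contributing 0 is dominant for every player. At the Nash equilibrium everyone keeps their 11, and the group total is 4 × 11 = 44.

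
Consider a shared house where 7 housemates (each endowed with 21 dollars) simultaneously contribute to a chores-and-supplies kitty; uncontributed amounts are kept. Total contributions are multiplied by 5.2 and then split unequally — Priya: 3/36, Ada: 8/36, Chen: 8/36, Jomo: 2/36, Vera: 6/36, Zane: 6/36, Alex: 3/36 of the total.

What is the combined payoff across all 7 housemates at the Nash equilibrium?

A player with share s gets back 5.2·s per unit contributed, so full contribution is dominant for anyone with s > 1/5.2 = 0.1923 and zero contribution is dominant for anyone below.
Ada and Chen clear that bar, contributing 21 each; the remaining 5 contribute 0. Total contributed: 42.
The chores-and-supplies kitty pays out 5.2 × 42 = 218.40 in total (split across the unequal shares, but the aggregate is all that matters for the group sum).
The 5 free-riders keep 21 each, adding 105. Group total = 105 + 218.40 = 323.40.

323.40 dollars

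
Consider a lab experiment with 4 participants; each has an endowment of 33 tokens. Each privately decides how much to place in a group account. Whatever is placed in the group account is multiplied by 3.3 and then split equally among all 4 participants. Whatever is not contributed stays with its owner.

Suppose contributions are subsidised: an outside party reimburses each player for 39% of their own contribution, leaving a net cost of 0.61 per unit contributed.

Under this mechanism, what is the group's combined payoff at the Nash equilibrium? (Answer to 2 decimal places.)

487.08 tokens

Under the mechanism each unit contributed yields (3.3/4) / 0.61 = 1.3525 back to its contributor per unit of net cost, which exceeds 1, making full contribution the dominant choice for everyone.
So the Nash equilibrium is full contribution by all 4; the group earns 4 × (33 × 0.39 + 3.3 × 33) = 487.08.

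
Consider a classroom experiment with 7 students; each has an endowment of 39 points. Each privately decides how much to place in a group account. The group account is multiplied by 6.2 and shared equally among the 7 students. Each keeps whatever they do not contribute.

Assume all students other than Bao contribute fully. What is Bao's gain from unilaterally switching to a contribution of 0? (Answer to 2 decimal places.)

4.46 points

Switching from a contribution of 39 to 0 lets Bao keep an extra 39 points, but lowers the group account by 39, which costs Bao their own share of that drop: 6.2/7 × 39 = 34.54.
Net gain = 39 − 34.54 = 4.46. The private return per contributed unit (0.8857) is below 1, so free-riding is indeed the best response regardless of what the others do.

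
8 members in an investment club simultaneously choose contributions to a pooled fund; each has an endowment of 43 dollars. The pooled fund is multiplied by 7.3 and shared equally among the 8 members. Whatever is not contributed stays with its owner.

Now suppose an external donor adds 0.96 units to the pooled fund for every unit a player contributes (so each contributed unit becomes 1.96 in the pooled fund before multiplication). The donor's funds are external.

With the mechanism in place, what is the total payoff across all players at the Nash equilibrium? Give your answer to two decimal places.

4921.95 dollars

Under the mechanism each unit contributed yields 7.3 × 1.96 / 8 = 1.7885 back to its contributor per unit of net cost, which exceeds 1, making full contribution the dominant choice for everyone.
So the Nash equilibrium is full contribution by all 8; the group earns 7.3 × 1.96 × 344 = 4921.95.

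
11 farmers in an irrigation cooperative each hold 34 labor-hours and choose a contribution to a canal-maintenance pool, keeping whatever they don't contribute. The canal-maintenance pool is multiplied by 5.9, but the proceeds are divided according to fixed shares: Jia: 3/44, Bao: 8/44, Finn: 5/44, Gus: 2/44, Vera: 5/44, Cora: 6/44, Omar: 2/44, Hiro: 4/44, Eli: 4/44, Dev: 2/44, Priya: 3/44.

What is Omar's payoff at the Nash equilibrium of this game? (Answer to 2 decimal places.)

For player j, contributing a unit is worthwhile iff 5.9 × (j's share) ≥ 1, i.e. iff j's share is at least 0.1695.
The only share above 0.1695 is Bao's 8/44, contributing 34; the remaining 10 contribute 0. Total contributed: 34.
Omar keeps 34 and receives 5.9 × 34 × 2/44 = 9.12 from the canal-maintenance pool, for a payoff of 43.12.

43.12 labor-hours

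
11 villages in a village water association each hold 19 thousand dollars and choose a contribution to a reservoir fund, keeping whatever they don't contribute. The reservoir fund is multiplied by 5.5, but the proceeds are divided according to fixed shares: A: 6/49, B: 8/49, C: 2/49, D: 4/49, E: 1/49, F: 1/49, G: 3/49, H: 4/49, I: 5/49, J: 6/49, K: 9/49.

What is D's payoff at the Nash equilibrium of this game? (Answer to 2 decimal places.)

For player j, contributing a unit is worthwhile iff 5.5 × (j's share) ≥ 1, i.e. iff j's share is at least 0.1818.
Only K (9/49) clears that bar, contributing 19; the remaining 10 contribute 0. Total contributed: 19.
D keeps 19 and receives 5.5 × 19 × 4/49 = 8.53 from the reservoir fund, for a payoff of 27.53.

27.53 thousand dollars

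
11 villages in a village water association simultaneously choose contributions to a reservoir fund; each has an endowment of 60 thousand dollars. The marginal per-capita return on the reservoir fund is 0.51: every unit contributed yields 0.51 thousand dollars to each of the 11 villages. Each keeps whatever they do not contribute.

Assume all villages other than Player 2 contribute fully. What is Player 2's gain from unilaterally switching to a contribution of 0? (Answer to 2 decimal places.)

29.40 thousand dollars

Switching from a contribution of 60 to 0 lets Player 2 keep an extra 60 thousand dollars, but lowers the reservoir fund by 60, which costs Player 2 their own share of that drop: 0.51 × 60 = 30.60.
Net gain = 60 − 30.60 = 29.40. The private return per contributed unit (0.51) is below 1, so free-riding is indeed the best response regardless of what the others do.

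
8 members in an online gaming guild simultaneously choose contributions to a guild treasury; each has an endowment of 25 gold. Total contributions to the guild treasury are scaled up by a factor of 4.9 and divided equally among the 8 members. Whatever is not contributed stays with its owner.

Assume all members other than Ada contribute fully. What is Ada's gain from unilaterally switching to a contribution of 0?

Switching from a contribution of 25 to 0 lets Ada keep an extra 25 gold, but lowers the guild treasury by 25, which costs Ada their own share of that drop: 4.9/8 × 25 = 15.31.
Net gain = 25 − 15.31 = 9.69. The private return per contributed unit (0.6125) is below 1, so free-riding is indeed the best response regardless of what the others do.

9.69 gold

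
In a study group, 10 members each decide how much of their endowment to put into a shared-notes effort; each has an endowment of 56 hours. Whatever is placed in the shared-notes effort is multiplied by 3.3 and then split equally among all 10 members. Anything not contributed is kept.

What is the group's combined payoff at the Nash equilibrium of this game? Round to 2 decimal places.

560.00 hours

Each contributed unit returns 3.3/10 = 0.3300 to its contributor — below 1 — so contributing 0 is dominant for every player. At the Nash equilibrium everyone keeps their 56, and the group total is 10 × 56 = 560.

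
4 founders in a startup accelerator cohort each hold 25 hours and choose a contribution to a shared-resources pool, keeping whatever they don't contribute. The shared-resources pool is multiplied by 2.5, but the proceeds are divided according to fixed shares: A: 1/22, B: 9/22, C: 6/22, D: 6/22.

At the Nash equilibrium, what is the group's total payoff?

137.50 hours

For player j, contributing a unit is worthwhile iff 2.5 × (j's share) ≥ 1, i.e. iff j's share is at least 0.4000.
Only B (9/22) clears that bar, contributing 25; the remaining 3 contribute 0. Total contributed: 25.
The shared-resources pool pays out 2.5 × 25 = 62.50 in total (split across the unequal shares, but the aggregate is all that matters for the group sum).
The 3 free-riders keep 25 each, adding 75. Group total = 75 + 62.50 = 137.50.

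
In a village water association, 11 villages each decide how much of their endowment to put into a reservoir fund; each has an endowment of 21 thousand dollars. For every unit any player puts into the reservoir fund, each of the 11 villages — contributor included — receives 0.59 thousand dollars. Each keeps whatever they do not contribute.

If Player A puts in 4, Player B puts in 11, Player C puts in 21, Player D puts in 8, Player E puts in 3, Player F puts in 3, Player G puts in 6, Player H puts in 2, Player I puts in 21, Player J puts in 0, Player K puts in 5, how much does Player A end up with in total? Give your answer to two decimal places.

66.56 thousand dollars

Total contributed: 4 + 11 + 21 + 8 + 3 + 3 + 6 + 2 + 21 + 0 + 5 = 84.
Each receives 0.59 × 84 = 49.56 from the reservoir fund.
Player A keeps 21 − 4 = 17, so Player A's payoff is 17 + 49.56 = 66.56.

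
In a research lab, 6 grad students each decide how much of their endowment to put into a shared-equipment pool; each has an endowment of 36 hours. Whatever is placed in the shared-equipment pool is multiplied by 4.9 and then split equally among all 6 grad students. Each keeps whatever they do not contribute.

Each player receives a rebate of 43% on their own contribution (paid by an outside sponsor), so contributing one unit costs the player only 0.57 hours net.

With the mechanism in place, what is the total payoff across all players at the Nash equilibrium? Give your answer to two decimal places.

1151.28 hours

The effective private return per unit is now (4.9/6) / 0.57 = 1.4327 > 1, so every player's dominant strategy flips to full contribution.
So the Nash equilibrium is full contribution by all 6; the group earns 6 × (36 × 0.43 + 4.9 × 36) = 1151.28.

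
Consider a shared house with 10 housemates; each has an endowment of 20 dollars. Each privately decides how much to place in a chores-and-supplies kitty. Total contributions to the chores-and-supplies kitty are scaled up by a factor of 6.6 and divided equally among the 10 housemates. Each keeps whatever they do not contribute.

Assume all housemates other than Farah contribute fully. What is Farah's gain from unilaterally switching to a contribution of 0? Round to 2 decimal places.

Switching from a contribution of 20 to 0 lets Farah keep an extra 20 dollars, but lowers the chores-and-supplies kitty by 20, which costs Farah their own share of that drop: 6.6/10 × 20 = 13.20.
Net gain = 20 − 13.20 = 6.80. The private return per contributed unit (0.6600) is below 1, so free-riding is indeed the best response regardless of what the others do.

6.80 dollars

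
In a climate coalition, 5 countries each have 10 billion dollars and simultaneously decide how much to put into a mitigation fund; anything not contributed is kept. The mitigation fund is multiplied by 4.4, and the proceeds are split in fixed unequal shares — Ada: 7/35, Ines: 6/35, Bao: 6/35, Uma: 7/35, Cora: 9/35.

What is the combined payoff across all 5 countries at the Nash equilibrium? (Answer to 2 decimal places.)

84.00 billion dollars

A player with share s gets back 4.4·s per unit contributed, so full contribution is dominant for anyone with s > 1/4.4 = 0.2273 and zero contribution is dominant for anyone below.
Cora alone (share 9/35) is above the threshold, contributing 10; the remaining 4 contribute 0. Total contributed: 10.
The mitigation fund pays out 4.4 × 10 = 44.00 in total (split across the unequal shares, but the aggregate is all that matters for the group sum).
The 4 free-riders keep 10 each, adding 40. Group total = 40 + 44.00 = 84.00.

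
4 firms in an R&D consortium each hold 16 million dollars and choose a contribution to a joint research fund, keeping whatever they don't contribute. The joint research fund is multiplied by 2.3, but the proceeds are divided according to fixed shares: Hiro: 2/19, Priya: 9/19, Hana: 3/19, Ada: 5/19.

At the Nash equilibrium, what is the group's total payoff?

84.80 million dollars

For player j, contributing a unit is worthwhile iff 2.3 × (j's share) ≥ 1, i.e. iff j's share is at least 0.4348.
The only share above 0.4348 is Priya's 9/19, contributing 16; the remaining 3 contribute 0. Total contributed: 16.
The joint research fund pays out 2.3 × 16 = 36.80 in total (split across the unequal shares, but the aggregate is all that matters for the group sum).
The 3 free-riders keep 16 each, adding 48. Group total = 48 + 36.80 = 84.80.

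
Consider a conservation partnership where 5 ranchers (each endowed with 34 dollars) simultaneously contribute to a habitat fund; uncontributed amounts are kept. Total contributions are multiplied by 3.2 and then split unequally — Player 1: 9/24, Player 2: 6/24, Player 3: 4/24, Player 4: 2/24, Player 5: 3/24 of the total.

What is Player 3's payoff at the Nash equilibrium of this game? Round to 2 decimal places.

A player with share s gets back 3.2·s per unit contributed, so full contribution is dominant for anyone with s > 1/3.2 = 0.3125 and zero contribution is dominant for anyone below.
Only Player 1 (9/24) clears that bar, contributing 34; the remaining 4 contribute 0. Total contributed: 34.
Player 3 keeps 34 and receives 3.2 × 34 × 4/24 = 18.13 from the habitat fund, for a payoff of 52.13.

52.13 dollars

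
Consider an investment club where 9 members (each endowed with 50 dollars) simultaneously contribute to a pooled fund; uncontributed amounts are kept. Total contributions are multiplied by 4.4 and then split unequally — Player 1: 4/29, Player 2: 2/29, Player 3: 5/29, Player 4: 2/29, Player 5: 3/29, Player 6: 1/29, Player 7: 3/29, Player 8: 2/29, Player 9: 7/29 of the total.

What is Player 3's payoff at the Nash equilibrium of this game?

Player j's private return per contributed unit is 4.4 × (j's share). Contributing is weakly dominant for j when that share is at least 1/4.4 = 0.2273, and contributing 0 is dominant otherwise.
The only share above 0.2273 is Player 9's 7/29, contributing 50; the remaining 8 contribute 0. Total contributed: 50.
Player 3 keeps 50 and receives 4.4 × 50 × 5/29 = 37.93 from the pooled fund, for a payoff of 87.93.

87.93 dollars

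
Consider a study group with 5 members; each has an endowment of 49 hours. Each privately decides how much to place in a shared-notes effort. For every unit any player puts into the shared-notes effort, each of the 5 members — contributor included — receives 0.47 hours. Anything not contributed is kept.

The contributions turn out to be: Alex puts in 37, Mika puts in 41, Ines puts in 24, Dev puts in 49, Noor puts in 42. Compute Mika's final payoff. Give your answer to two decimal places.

Total contributed: 37 + 41 + 24 + 49 + 42 = 193.
Each receives 0.47 × 193 = 90.71 from the shared-notes effort.
Mika keeps 49 − 41 = 8, so Mika's payoff is 8 + 90.71 = 98.71.

98.71 hours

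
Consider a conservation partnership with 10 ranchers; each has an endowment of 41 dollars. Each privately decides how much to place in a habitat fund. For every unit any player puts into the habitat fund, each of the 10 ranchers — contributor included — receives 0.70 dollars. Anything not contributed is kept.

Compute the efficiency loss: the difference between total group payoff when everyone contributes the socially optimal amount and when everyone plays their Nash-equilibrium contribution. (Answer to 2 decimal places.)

The private return per contributed unit is 0.70 < 1, so contributing 0 is dominant for every player. At the Nash equilibrium everyone keeps their 41, and the group total is 10 × 41 = 410.
Each contributed unit returns 7.000 to the group as a whole (0.70 to each of 10 players), which exceeds 1, so the social optimum is full contribution: group total = 7.000 × 410 = 2870.00.
Efficiency loss = 2870.00 − 410 = 2460.00.

2460.00 dollars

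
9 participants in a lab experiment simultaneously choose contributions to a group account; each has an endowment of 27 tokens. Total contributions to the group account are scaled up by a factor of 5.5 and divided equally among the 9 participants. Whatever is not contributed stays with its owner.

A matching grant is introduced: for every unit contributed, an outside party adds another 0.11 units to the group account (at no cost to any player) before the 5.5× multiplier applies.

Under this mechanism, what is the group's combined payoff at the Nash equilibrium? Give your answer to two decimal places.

243.00 tokens

With the mechanism, a contributed unit returns 5.5 × 1.11 / 9 = 0.6783 per unit of net cost — still below 1 — so contributing 0 remains dominant for every player.
Everyone keeps their endowment and the group total is 9 × 27 = 243.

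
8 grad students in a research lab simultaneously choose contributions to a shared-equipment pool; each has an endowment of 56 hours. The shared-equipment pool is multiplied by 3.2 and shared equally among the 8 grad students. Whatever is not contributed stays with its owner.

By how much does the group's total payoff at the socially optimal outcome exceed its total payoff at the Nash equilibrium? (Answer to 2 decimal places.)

985.60 hours

Each contributed unit returns 3.2/8 = 0.4000 to its contributor — below 1 — so contributing 0 is dominant for every player. At the Nash equilibrium everyone keeps their 56, and the group total is 8 × 56 = 448.
Each contributed unit returns 3.200 to the group as a whole (0.4000 to each of 8 players), which exceeds 1, so the social optimum is full contribution: group total = 3.200 × 448 = 1433.60.
Efficiency loss = 1433.60 − 448 = 985.60.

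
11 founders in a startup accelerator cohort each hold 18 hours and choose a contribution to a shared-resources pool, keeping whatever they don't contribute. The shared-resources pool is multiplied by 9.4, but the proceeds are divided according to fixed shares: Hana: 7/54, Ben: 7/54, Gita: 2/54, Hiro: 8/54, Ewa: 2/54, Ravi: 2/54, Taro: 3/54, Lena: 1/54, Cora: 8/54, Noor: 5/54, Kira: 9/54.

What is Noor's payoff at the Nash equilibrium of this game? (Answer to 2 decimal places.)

A player with share s gets back 9.4·s per unit contributed, so full contribution is dominant for anyone with s > 1/9.4 = 0.1064 and zero contribution is dominant for anyone below.
The shares above 0.1064 belong to Hana, Ben, Hiro, Cora and Kira, contributing 18 each; the remaining 6 contribute 0. Total contributed: 90.
Noor keeps 18 and receives 9.4 × 90 × 5/54 = 78.33 from the shared-resources pool, for a payoff of 96.33.

96.33 hours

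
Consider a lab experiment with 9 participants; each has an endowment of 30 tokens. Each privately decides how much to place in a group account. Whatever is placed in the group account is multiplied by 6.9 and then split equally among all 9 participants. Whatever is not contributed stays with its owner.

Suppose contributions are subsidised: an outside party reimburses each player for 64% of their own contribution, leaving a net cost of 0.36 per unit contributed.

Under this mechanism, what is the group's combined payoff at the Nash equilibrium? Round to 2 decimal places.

2035.80 tokens

Under the mechanism each unit contributed yields (6.9/9) / 0.36 = 2.1296 back to its contributor per unit of net cost, which exceeds 1, making full contribution the dominant choice for everyone.
So the Nash equilibrium is full contribution by all 9; the group earns 9 × (30 × 0.64 + 6.9 × 30) = 2035.80.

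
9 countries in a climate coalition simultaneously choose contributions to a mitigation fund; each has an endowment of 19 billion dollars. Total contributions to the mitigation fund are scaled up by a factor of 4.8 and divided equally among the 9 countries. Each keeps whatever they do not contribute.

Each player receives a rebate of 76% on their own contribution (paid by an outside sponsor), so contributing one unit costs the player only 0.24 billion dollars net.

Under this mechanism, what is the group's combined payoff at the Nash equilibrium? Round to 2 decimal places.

With the mechanism, a contributed unit returns (4.8/9) / 0.24 = 2.2222 per unit of net cost to the contributor — now above 1 — so contributing fully is weakly dominant for every player.
At the Nash equilibrium everyone contributes 19. Group total payoff = 9 × (19 × 0.76 + 4.8 × 19) = 950.76.

950.76 billion dollars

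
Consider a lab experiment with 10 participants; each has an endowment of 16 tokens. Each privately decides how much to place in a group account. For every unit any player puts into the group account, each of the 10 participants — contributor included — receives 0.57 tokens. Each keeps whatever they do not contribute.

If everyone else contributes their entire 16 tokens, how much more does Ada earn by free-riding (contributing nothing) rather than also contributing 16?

Switching from a contribution of 16 to 0 lets Ada keep an extra 16 tokens, but lowers the group account by 16, which costs Ada their own share of that drop: 0.57 × 16 = 9.12.
Net gain = 16 − 9.12 = 6.88. The private return per contributed unit (0.57) is below 1, so free-riding is indeed the best response regardless of what the others do.

6.88 tokens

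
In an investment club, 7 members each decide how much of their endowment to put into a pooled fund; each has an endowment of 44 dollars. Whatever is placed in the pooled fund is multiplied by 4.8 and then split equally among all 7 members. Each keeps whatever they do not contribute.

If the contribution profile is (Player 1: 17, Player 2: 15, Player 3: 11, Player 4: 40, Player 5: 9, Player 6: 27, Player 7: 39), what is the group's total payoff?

Total contributed: 17 + 15 + 11 + 40 + 9 + 27 + 39 = 158; total kept: 7 × 44 − 158 = 150.
The pooled fund pays out 4.8 × 158 = 758.40 in aggregate.
Group total = 150 + 758.40 = 908.40.

908.40 dollars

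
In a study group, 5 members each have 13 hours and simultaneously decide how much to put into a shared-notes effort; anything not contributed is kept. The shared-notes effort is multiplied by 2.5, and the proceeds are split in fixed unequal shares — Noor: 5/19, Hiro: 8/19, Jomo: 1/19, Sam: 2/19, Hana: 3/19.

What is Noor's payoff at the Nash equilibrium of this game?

For player j, contributing a unit is worthwhile iff 2.5 × (j's share) ≥ 1, i.e. iff j's share is at least 0.4000.
The only share above 0.4000 is Hiro's 8/19, contributing 13; the remaining 4 contribute 0. Total contributed: 13.
Noor keeps 13 and receives 2.5 × 13 × 5/19 = 8.55 from the shared-notes effort, for a payoff of 21.55.

21.55 hours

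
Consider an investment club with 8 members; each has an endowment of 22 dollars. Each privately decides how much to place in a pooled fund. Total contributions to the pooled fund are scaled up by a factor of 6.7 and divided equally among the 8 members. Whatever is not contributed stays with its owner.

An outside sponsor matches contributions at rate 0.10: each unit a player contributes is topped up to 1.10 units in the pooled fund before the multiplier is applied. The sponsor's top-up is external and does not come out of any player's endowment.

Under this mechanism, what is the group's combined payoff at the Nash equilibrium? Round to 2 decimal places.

Even with the mechanism, each unit contributed returns only 6.7 × 1.10 / 8 = 0.9213 per unit of net cost, so contributing nothing is still dominant.
Everyone keeps their endowment and the group total is 8 × 22 = 176.

176.00 dollars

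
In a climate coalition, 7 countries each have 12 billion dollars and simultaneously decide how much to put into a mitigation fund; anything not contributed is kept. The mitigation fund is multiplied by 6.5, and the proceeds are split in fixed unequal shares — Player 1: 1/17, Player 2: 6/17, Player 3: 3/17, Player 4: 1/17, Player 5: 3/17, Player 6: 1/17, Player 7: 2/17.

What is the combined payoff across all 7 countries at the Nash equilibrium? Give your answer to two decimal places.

282.00 billion dollars

A player with share s gets back 6.5·s per unit contributed, so full contribution is dominant for anyone with s > 1/6.5 = 0.1538 and zero contribution is dominant for anyone below.
Player 2, Player 3 and Player 5 are above the threshold, contributing 12 each; the remaining 4 contribute 0. Total contributed: 36.
The mitigation fund pays out 6.5 × 36 = 234.00 in total (split across the unequal shares, but the aggregate is all that matters for the group sum).
The 4 free-riders keep 12 each, adding 48. Group total = 48 + 234.00 = 282.00.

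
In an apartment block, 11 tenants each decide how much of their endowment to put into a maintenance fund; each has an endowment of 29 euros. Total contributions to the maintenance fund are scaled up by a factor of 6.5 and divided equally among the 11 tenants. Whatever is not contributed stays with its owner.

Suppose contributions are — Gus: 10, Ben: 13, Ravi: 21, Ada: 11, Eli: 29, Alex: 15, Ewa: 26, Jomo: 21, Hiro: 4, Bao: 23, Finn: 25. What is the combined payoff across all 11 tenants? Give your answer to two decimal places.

1408.00 euros

Total contributed: 10 + 13 + 21 + 11 + 29 + 15 + 26 + 21 + 4 + 23 + 25 = 198; total kept: 11 × 29 − 198 = 121.
The maintenance fund pays out 6.5 × 198 = 1287.00 in aggregate.
Group total = 121 + 1287.00 = 1408.00.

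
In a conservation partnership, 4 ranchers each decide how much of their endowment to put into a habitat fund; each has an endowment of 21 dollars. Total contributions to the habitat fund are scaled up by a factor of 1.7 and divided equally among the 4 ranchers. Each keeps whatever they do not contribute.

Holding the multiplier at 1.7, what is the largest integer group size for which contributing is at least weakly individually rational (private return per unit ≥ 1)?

Private return per unit is 1.7/(group size), which is ≥ 1 whenever the group size is ≤ 1.7.
The largest such integer is 1.

1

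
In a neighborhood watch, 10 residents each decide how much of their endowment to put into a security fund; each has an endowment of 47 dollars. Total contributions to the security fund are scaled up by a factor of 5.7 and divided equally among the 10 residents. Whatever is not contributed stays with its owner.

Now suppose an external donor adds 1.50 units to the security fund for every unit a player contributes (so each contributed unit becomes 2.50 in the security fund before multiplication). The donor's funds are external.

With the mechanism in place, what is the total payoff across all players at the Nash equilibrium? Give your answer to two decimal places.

The effective private return per unit is now 5.7 × 2.50 / 10 = 1.4250 > 1, so every player's dominant strategy flips to full contribution.
So the Nash equilibrium is full contribution by all 10; the group earns 5.7 × 2.50 × 470 = 6697.50.

6697.50 dollars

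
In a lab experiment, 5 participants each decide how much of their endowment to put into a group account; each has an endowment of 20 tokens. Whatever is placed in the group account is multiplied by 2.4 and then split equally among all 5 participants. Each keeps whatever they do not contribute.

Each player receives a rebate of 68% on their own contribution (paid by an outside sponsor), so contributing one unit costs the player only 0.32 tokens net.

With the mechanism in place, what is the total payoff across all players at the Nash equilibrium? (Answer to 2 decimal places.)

308.00 tokens

Under the mechanism each unit contributed yields (2.4/5) / 0.32 = 1.5000 back to its contributor per unit of net cost, which exceeds 1, making full contribution the dominant choice for everyone.
So the Nash equilibrium is full contribution by all 5; the group earns 5 × (20 × 0.68 + 2.4 × 20) = 308.00.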